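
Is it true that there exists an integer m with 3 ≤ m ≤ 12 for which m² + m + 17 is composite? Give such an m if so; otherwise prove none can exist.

There is no such integer m in that range.

The values for m = 3, 4, …, 12 are 29, 37, 47, 59, 73, 89, 107, 127, 149, 173, and each of these is prime.
So no value in the range makes the expression composite.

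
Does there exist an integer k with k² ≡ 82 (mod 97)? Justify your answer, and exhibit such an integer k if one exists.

Apply Euler's criterion with the prime 97: 82 is a quadratic residue iff 82^48 ≡ 1 (mod 97), and a non-residue iff it is ≡ −1.
Repeated squaring mod 97: 82^2 = 6724 ≡ 31; 82^4 ≡ 31² = 961 ≡ 88; 82^8 ≡ 88² = 7744 ≡ 81; 82^16 ≡ 81² = 6561 ≡ 62; 82^32 ≡ 62² = 3844 ≡ 61.
Since 48 = 32 + 16, 82^48 ≡ 61 · 62; multiplying out mod 97: 61·62 = 3782 ≡ 96. Thus 82^48 ≡ 96 ≡ −1 (mod 97).
The value −1 means 82 is a non-residue modulo 97, so k² ≡ 82 (mod 97) is impossible.

There is no such integer.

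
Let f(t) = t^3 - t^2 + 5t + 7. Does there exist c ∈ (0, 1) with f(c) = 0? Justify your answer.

Evaluate at the endpoints: f(0) = 7, f(1) = 12 — same sign (positive).
f'(t) = 3t^2 - 2t + 5 has discriminant (-2)² − 4·3·5 = -56 < 0, so f' has no real roots and is positive for every real t.
Hence f is strictly increasing on ℝ, and in particular on [0, 1]. A strictly monotone function with same-sign endpoint values stays positive on the whole interval, so f has no zero in (0, 1).

No such root exists.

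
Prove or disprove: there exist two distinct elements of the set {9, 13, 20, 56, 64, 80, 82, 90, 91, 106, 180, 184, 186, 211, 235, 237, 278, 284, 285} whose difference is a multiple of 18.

Yes: 13 and 211.

Reduce each element mod 18: 9↦9, 13↦13, 20↦2, 56↦2, 64↦10, 80↦8, 82↦10, 90↦0, 91↦1, 106↦16, 180↦0, 184↦4, 186↦6, 211↦13, 235↦1, 237↦3, 278↦8, 284↦14, 285↦15. The residue 13 repeats (at 13 and 211), and 211 − 13 = 198 = 11·18.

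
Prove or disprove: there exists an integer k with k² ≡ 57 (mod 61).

k = 22 works: 22² = 484, and 484 − 57 = 427 = 7·61.

k = 22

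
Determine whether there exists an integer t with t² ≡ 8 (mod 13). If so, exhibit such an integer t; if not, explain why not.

There is no such integer.

Computing t² mod 13 for t = 0, 1, …, 6 (enough, by the symmetry t ↦ 13 − t) gives 0, 1, 4, 9, 3, 12, 10.
The set of squares mod 13 is therefore {0, 1, 3, 4, 9, 10, 12}, which does not contain 8.
Hence no integer t has t² ≡ 8 (mod 13).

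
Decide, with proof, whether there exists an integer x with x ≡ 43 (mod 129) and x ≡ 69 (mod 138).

There is no such integer.

gcd(129, 138) = 3. If x ≡ 43 (mod 129) and x ≡ 69 (mod 138), then x ≡ 43 (mod 3) and x ≡ 69 (mod 3).
But 43 mod 3 = 1 while 69 mod 3 = 0, a contradiction.
So no integer satisfies both congruences.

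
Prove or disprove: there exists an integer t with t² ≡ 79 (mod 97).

t = 51 works: 51² = 2601, and 2601 − 79 = 2522 = 26·97.

t = 51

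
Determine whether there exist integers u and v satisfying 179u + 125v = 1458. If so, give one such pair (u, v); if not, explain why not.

179 and 125 are coprime, so 179u + 125v ranges over all of ℤ.
Dividing repeatedly: 179 = 1·125 + 54, 125 = 2·54 + 17, 54 = 3·17 + 3, 17 = 5·3 + 2, 3 = 1·2 + 1, 2 = 2·1 + 0.
Back-substituting, 1 = 3 − 1·2 = 3 − (17 − 5·3) = −17 + 6·3 = −17 + 6·(54 − 3·17) = 6·54 − 19·17 = 6·54 − 19·(125 − 2·54) = −19·125 + 44·54 = −19·125 + 44·(179 − 1·125) = 44·179 − 63·125; that is, 179·44 + 125·(-63) = 1.
Scaling by 1458 gives the particular solution (u, v) = (64152, -91854).
Shifting by a multiple of (125, −179) keeps it a solution: u = 64152 − 513·125 = 27, v = -91854 + 513·179 = -27.
Indeed 179·27 + 125·(-27) = 4833 − 3375 = 1458.

u = 27, v = -27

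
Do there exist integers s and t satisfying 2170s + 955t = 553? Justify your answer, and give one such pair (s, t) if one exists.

Any value of 2170s + 955t is a multiple of gcd(2170, 955) = 5.
But 553 = 5·110 + 3, so 5 ∤ 553.
So the equation is unsolvable over ℤ.

No such integers exist.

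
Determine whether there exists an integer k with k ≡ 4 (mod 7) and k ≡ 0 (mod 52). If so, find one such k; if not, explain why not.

gcd(7, 52) = 1, so the Chinese Remainder Theorem guarantees exactly one residue class mod 364 satisfying both.
Write k = 4 + 7t and require 4 + 7t ≡ 0 (mod 52), i.e. 7t ≡ 48 (mod 52).
Invert 7 mod 52 by the Euclidean algorithm: 52 = 7·7 + 3, 7 = 2·3 + 1, 3 = 3·1 + 0; back-substituting, 1 = 7 − 2·3 = 7 − 2·(52 − 7·7) = −2·52 + 15·7. Hence 7·15 ≡ 1, so 7⁻¹ ≡ 15 (mod 52).
Multiplying by 15: t ≡ 15·48 = 720 ≡ 44 (mod 52).
With t = 44: k = 4 + 7·44 = 312.
Indeed 312 ≡ 4 (mod 7) and 312 ≡ 0 (mod 52).

k = 312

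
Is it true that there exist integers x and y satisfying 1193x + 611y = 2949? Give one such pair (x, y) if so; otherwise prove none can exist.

x = 109, y = -208

Since gcd(1193, 611) = 1, every integer is an integer combination of 1193 and 611.
Dividing repeatedly: 1193 = 1·611 + 582, 611 = 1·582 + 29, 582 = 20·29 + 2, 29 = 14·2 + 1, 2 = 2·1 + 0.
Back-substituting, 1 = 29 − 14·2 = 29 − 14·(582 − 20·29) = −14·582 + 281·29 = −14·582 + 281·(611 − 1·582) = 281·611 − 295·582 = 281·611 − 295·(1193 − 1·611) = −295·1193 + 576·611; that is, 1193·(-295) + 611·576 = 1.
Times 2949: 1193·(-869955) + 611·1698624 = 2949, so (-869955, 1698624) solves it.
The general solution is x = -869955 + 611k, y = 1698624 − 1193k; taking k = 1424 gives the smaller pair x = 109, y = -208.
Indeed 1193·109 + 611·(-208) = 130037 − 127088 = 2949.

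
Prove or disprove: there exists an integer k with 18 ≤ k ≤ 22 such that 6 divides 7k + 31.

No, no such integer k in that range exists.

The values of 7k + 31 for k = 18, 19, …, 22 are 157, 164, 171, 178, 185; reduced mod 6 these are 1, 2, 3, 4, 5.
None is 0, so 6 never divides 7k + 31 on this range.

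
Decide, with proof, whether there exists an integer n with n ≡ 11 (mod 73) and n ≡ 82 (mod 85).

The moduli 73 and 85 are coprime, so by the Chinese Remainder Theorem a unique solution modulo 6205 exists.
Any solution of the first congruence is n = 11 + 73t; substituting into the second, 73t ≡ 82 − 11 ≡ 71 (mod 85).
Invert 73 mod 85 by the Euclidean algorithm: 85 = 1·73 + 12, 73 = 6·12 + 1, 12 = 12·1 + 0; back-substituting, 1 = 73 − 6·12 = 73 − 6·(85 − 1·73) = −6·85 + 7·73. Hence 73·7 ≡ 1, so 73⁻¹ ≡ 7 (mod 85).
Multiplying by 7: t ≡ 7·71 = 497 ≡ 72 (mod 85).
With t = 72: n = 11 + 73·72 = 5267.
Check: 5267 mod 73 = 11, 5267 mod 85 = 82. ✓

n = 5267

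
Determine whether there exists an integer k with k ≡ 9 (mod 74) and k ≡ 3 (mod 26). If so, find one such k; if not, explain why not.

Here gcd(74, 26) = 2, and both 9 and 3 leave remainder 1 mod 2, so the system is consistent.
Write k = 9 + 74t. Then 74t ≡ 3 − 9 ≡ 20 (mod 26); dividing through by 2 gives 37t ≡ 10 (mod 13).
37 ≡ 11 (mod 13), so this reads 11t ≡ 10 (mod 13). Invert 11 mod 13 by the Euclidean algorithm: 13 = 1·11 + 2, 11 = 5·2 + 1, 2 = 2·1 + 0; back-substituting, 1 = 11 − 5·2 = 11 − 5·(13 − 1·11) = −5·13 + 6·11. Hence 11·6 ≡ 1, so 11⁻¹ ≡ 6 (mod 13).
Therefore t ≡ 6·10 = 60 ≡ 8 (mod 13).
Then k = 9 + 74·8 = 601.
Check: 601 mod 74 = 9, 601 mod 26 = 3. ✓

k = 601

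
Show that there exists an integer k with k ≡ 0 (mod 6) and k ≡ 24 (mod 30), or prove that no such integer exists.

k = 24

gcd(6, 30) = 6. A simultaneous solution exists iff 0 ≡ 24 (mod 6); here 0 mod 6 = 0 = 24 mod 6, so it does.
The integers ≡ 0 (mod 6) are 0, 6, 12, 18, 24, …; their remainders mod 30 are 0, 6, 12, 18, 24, so k = 24 is the first that is ≡ 24 (mod 30).
Verify: 24 = 4·6 + 0 and 24 = 0·30 + 24. ✓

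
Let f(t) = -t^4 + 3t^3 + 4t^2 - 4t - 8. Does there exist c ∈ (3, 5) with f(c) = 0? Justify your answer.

f(3) = 16 and f(5) = -178, which have opposite signs.
Since f is a polynomial it is continuous on [3, 5].
The Intermediate Value Theorem then guarantees some c ∈ (3, 5) with f(c) = 0.

Yes, f has a root in the interval.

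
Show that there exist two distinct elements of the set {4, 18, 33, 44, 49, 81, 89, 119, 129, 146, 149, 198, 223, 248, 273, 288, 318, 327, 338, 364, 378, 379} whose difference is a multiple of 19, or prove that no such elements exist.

4 and 327 are such a pair.

Both 4 and 327 leave remainder 4 on division by 19; their difference 323 = 17·19 is a multiple of 19.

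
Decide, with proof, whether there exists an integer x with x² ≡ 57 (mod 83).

83 is prime, so by Euler's criterion 57 is a square mod 83 iff 57^((83−1)/2) = 57^41 ≡ 1 (mod 83).
Squaring successively (mod 83): 57^2 = 3249 ≡ 12; 57^4 ≡ 12² = 144 ≡ 61; 57^8 ≡ 61² = 3721 ≡ 69; 57^16 ≡ 69² = 4761 ≡ 30; 57^32 ≡ 30² = 900 ≡ 70.
Since 41 = 32 + 8 + 1, 57^41 ≡ 70 · 69 · 57; multiplying out mod 83: 70·69 = 4830 ≡ 16, then 16·57 = 912 ≡ 82. Thus 57^41 ≡ 82 ≡ −1 (mod 83).
The value −1 means 57 is a non-residue modulo 83, so x² ≡ 57 (mod 83) is impossible.

No such integer exists.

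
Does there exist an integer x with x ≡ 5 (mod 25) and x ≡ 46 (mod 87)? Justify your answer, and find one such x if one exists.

gcd(25, 87) = 1, so the Chinese Remainder Theorem guarantees exactly one residue class mod 2175 satisfying both.
Any solution of the first congruence is x = 5 + 25t; substituting into the second, 25t ≡ 46 − 5 ≡ 41 (mod 87).
Invert 25 mod 87 by the Euclidean algorithm: 87 = 3·25 + 12, 25 = 2·12 + 1, 12 = 12·1 + 0; back-substituting, 1 = 25 − 2·12 = 25 − 2·(87 − 3·25) = −2·87 + 7·25. Hence 25·7 ≡ 1, so 25⁻¹ ≡ 7 (mod 87).
Therefore t ≡ 7·41 = 287 ≡ 26 (mod 87).
Taking t = 26 gives x = 5 + 25·26 = 655.
Indeed 655 ≡ 5 (mod 25) and 655 ≡ 46 (mod 87).

x = 655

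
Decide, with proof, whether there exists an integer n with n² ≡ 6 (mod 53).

n = 18

n = 18 works: 18² = 324, and 324 − 6 = 318 = 6·53.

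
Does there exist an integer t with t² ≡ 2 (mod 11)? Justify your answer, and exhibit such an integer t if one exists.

There is no such integer.

Squares mod 11 repeat after t = 5 (as (−t)² = t²); for t = 0..5 they are 0, 1, 4, 9, 5, 3.
The set of squares mod 11 is therefore {0, 1, 3, 4, 5, 9}, which does not contain 2.
Hence no integer t has t² ≡ 2 (mod 11).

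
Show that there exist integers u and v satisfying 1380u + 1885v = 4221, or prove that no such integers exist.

gcd(1380, 1885) = 5, so every integer of the form 1380u + 1885v is a multiple of 5.
But 4221 is not a multiple of 5 (it leaves remainder 1).
Therefore 1380u + 1885v = 4221 has no solution in integers.

There are no such integers.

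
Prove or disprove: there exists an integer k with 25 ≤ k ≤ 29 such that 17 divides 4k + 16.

For k = 25, 26, …, 29 the values of 4k + 16 modulo 17 are 14, 1, 5, 9, 13 respectively.
None is 0, so 17 never divides 4k + 16 on this range.

There is no such integer k in that range.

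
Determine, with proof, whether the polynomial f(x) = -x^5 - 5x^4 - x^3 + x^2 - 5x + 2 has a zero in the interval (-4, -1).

f(-4) = -154 and f(-1) = 5, which have opposite signs.
As a polynomial, f is continuous on every closed interval.
By the Intermediate Value Theorem f must vanish at some point of (-4, -1).

Such a root exists.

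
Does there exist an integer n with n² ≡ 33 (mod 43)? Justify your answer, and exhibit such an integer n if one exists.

There is no such integer.

Apply Euler's criterion with the prime 43: 33 is a quadratic residue iff 33^21 ≡ 1 (mod 43), and a non-residue iff it is ≡ −1.
Squaring successively (mod 43): 33^2 = 1089 ≡ 14; 33^4 ≡ 14² = 196 ≡ 24; 33^8 ≡ 24² = 576 ≡ 17; 33^16 ≡ 17² = 289 ≡ 31.
Since 21 = 16 + 4 + 1, 33^21 ≡ 31 · 24 · 33; multiplying out mod 43: 31·24 = 744 ≡ 13, then 13·33 = 429 ≡ 42. Thus 33^21 ≡ 42 ≡ −1 (mod 43).
The value −1 means 33 is a non-residue modulo 43, so n² ≡ 33 (mod 43) is impossible.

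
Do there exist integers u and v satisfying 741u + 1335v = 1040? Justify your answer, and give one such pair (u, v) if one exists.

No, no such integers exist.

Any value of 741u + 1335v is a multiple of gcd(741, 1335) = 3.
But 1040 is not a multiple of 3 (it leaves remainder 2).
Therefore 741u + 1335v = 1040 has no solution in integers.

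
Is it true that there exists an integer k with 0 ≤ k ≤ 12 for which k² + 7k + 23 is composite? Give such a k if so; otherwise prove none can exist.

At k = 11: 11² + 7·11 + 23 = 221 = 13·17, which is composite.

k = 11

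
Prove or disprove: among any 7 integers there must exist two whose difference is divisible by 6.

There are exactly 6 possible remainders on division by 6.
Placing 7 integers into 6 classes, some class receives at least two — say a and b.
Their difference a − b is then a multiple of 6.

Yes, this is always true.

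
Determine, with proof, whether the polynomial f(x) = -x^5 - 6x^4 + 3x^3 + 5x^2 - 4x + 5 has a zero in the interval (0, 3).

f(0) = 5 and f(3) = -610, which have opposite signs.
Since f is a polynomial it is continuous on [0, 3].
By the Intermediate Value Theorem, f takes the value 0 somewhere in the open interval.

Yes, f has a root in the interval.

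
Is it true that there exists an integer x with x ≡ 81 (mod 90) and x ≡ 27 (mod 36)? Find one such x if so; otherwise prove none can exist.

x = 171

gcd(90, 36) = 18. A simultaneous solution exists iff 81 ≡ 27 (mod 18); here 81 mod 18 = 9 = 27 mod 18, so it does.
List candidates x ≡ 81 (mod 90): 81, 171. Modulo 36 these are 9, 27; 171 gives 27 as required.
Check: 171 mod 90 = 81, 171 mod 36 = 27. ✓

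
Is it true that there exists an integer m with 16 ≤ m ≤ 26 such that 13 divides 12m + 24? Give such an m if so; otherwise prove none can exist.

m = 24

At m = 24 we get 12·24 + 24 = 312, and 312 = 13·24.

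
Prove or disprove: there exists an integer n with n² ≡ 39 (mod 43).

Apply Euler's criterion with the prime 43: 39 is a quadratic residue iff 39^21 ≡ 1 (mod 43), and a non-residue iff it is ≡ −1.
Squaring successively (mod 43): 39^2 = 1521 ≡ 16; 39^4 ≡ 16² = 256 ≡ 41; 39^8 ≡ 41² = 1681 ≡ 4; 39^16 ≡ 4² = 16 ≡ 16.
Since 21 = 16 + 4 + 1, 39^21 ≡ 16 · 41 · 39; multiplying out mod 43: 16·41 = 656 ≡ 11, then 11·39 = 429 ≡ 42. Thus 39^21 ≡ 42 ≡ −1 (mod 43).
By Euler's criterion 39 is a quadratic non-residue mod 43: no n satisfies n² ≡ 39 (mod 43).

No such integer exists.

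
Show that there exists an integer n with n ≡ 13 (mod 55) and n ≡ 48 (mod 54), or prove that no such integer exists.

The moduli 55 and 54 are coprime, so by the Chinese Remainder Theorem a unique solution modulo 2970 exists.
Any solution of the first congruence is n = 13 + 55t; substituting into the second, 55t ≡ 48 − 13 ≡ 35 (mod 54).
55 ≡ 1 (mod 54), so this reads 1t ≡ 35 (mod 54). So t ≡ 35 (mod 54).
With t = 35: n = 13 + 55·35 = 1938.
Indeed 1938 ≡ 13 (mod 55) and 1938 ≡ 48 (mod 54).

n = 1938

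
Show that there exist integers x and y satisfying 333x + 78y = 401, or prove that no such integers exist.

Both 333 and 78 are divisible by gcd(333, 78) = 3, hence so is any combination 333x + 78y.
But 401 = 3·133 + 2, so 3 ∤ 401.
Hence no integers x, y satisfy the equation.

There are no such integers.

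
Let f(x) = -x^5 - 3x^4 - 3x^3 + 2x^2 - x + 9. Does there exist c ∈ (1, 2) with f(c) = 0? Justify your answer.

f(1) = 3 and f(2) = -89, which have opposite signs.
As a polynomial, f is continuous on every closed interval.
So by the Intermediate Value Theorem there is a c strictly between 1 and 2 with f(c) = 0.

Such a root exists.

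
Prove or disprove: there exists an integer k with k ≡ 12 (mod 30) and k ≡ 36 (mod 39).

k = 192

The moduli are not coprime: gcd(30, 39) = 3. Compatibility requires 3 ∣ (36 − 12) = 24, which holds, so solutions exist.
Step through k = 12, 12 + 30, 12 + 2·30, …: the values 12, 42, 72, 102, 132, 162, 192 reduce mod 39 to 12, 3, 33, 24, 15, 6, 36. The value 192 hits 36.
Verify: 192 = 6·30 + 12 and 192 = 4·39 + 36. ✓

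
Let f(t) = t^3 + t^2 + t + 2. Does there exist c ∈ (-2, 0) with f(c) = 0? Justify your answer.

Yes, f has a root in the interval.

f(-2) = -4 and f(0) = 2, which have opposite signs.
f is continuous everywhere (it is a polynomial), in particular on [-2, 0].
So by the Intermediate Value Theorem there is a c strictly between -2 and 0 with f(c) = 0.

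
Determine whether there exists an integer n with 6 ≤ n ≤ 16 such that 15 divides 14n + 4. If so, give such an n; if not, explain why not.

At n = 6, 14·6 + 4 = 88 ≡ 13 (mod 15), and each step in n adds 14, giving residues 13, 12, 11, 10, 9, 8, 7, 6, 5, 4, 3 for n = 6, 7, …, 16.
The residue 0 does not occur, so no n in [6, 16] makes 14n + 4 a multiple of 15.

No, no such integer n in that range exists.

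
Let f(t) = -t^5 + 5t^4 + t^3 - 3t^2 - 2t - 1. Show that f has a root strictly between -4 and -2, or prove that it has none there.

The endpoint values f(-4) = 2199 and f(-2) = 95 are both positive. Claim: f(t) > 0 for every t in (-4, -2).
Shift to the endpoint -2: with t = -2 − u (0 < u < 2), one computes f(-2 − u) = u^5 + 15u^4 + 79u^3 + 191u^2 + 218u + 95.
The nonzero coefficients here are all positive, so for u > 0 every term is positive (or zero), and the constant term 95 is strictly positive.
So f is strictly positive on (-4, -2); no root exists in the interval.

No.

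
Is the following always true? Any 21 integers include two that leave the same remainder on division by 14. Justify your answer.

Yes.

Partition the integers by their residue mod 14; there are 14 classes.
Since 21 > 14, two of the 21 integers must share a residue class by the pigeonhole principle; call them a and b.
That is, a and b leave the same remainder on division by 14, as claimed.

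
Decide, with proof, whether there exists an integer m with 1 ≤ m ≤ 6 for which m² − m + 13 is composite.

At m = 2: 2² − 2 + 13 = 15 = 3·5, which is composite.

m = 2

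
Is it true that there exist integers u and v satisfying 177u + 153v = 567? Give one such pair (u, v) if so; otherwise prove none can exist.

u = 30, v = -31

gcd(177, 153) = 3, and 3 divides 567, so integer solutions exist.
Dividing through by 3 reduces the equation to 59u + 51v = 189.
Dividing repeatedly: 59 = 1·51 + 8, 51 = 6·8 + 3, 8 = 2·3 + 2, 3 = 1·2 + 1, 2 = 2·1 + 0.
Back-substituting, 1 = 3 − 1·2 = 3 − (8 − 2·3) = −8 + 3·3 = −8 + 3·(51 − 6·8) = 3·51 − 19·8 = 3·51 − 19·(59 − 1·51) = −19·59 + 22·51; that is, 59·(-19) + 51·22 = 1.
Multiplying through by 189: u = (-19)·189 = -3591, v = 22·189 = 4158 is a solution.
The general solution is u = -3591 + 51k, v = 4158 − 59k; taking k = 71 gives the smaller pair u = 30, v = -31.
Indeed 177·30 + 153·(-31) = 5310 − 4743 = 567.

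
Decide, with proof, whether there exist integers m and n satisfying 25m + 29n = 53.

25 and 29 are coprime, so 25m + 29n ranges over all of ℤ.
Dividing repeatedly: 29 = 1·25 + 4, 25 = 6·4 + 1, 4 = 4·1 + 0.
Back-substituting, 1 = 25 − 6·4 = 25 − 6·(29 − 1·25) = −6·29 + 7·25; that is, 25·7 + 29·(-6) = 1.
Scaling by 53 gives the particular solution (m, n) = (371, -318).
The general solution is m = 371 + 29k, n = -318 − 25k; taking k = -12 gives the smaller pair m = 23, n = -18.
Indeed 25·23 + 29·(-18) = 575 − 522 = 53.

m = 23, n = -18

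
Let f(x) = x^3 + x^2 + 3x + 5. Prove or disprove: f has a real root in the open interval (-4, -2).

Evaluate at the endpoints: f(-4) = -55, f(-2) = -5 — same sign (negative).
f'(x) = 3x^2 + 2x + 3 has discriminant 2² − 4·3·3 = -32 < 0, so f' has no real roots and is positive for every real x.
So f is strictly increasing; between -4 and -2 its values lie between f(-4) = -55 and f(-2) = -5, all negative. Therefore f has no root in (-4, -2).

No.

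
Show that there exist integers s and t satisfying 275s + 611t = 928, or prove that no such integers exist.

s = 230, t = -102

275 and 611 are coprime, so 275s + 611t ranges over all of ℤ.
Euclidean algorithm: 611 = 2·275 + 61, 275 = 4·61 + 31, 61 = 1·31 + 30, 31 = 1·30 + 1, 30 = 30·1 + 0.
Back-substituting, 1 = 31 − 1·30 = 31 − (61 − 1·31) = −61 + 2·31 = −61 + 2·(275 − 4·61) = 2·275 − 9·61 = 2·275 − 9·(611 − 2·275) = −9·611 + 20·275; that is, 275·20 + 611·(-9) = 1.
Multiplying through by 928: s = 20·928 = 18560, t = (-9)·928 = -8352 is a solution.
Subtracting 30·611 from s and adding 30·275 to t gives the tidier solution (230, -102).
Check: 275·230 + 611·(-102) = 63250 − 62322 = 928. ✓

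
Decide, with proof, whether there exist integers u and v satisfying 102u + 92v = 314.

Every value of 102u + 92v is a multiple of gcd(102, 92) = 2; since 2 ∣ 314, solutions exist.
Dividing through by 2 reduces the equation to 51u + 46v = 157.
Run the Euclidean algorithm on 51 and 46: 51 = 1·46 + 5, 46 = 9·5 + 1, 5 = 5·1 + 0.
Unwinding: 1 = 46 − 9·5 = 46 − 9·(51 − 1·46) = −9·51 + 10·46, i.e. 51·(-9) + 46·10 = 1.
Multiplying through by 157: u = (-9)·157 = -1413, v = 10·157 = 1570 is a solution.
The general solution is u = -1413 + 46k, v = 1570 − 51k; taking k = 31 gives the smaller pair u = 13, v = -11.
Check: 102·13 + 92·(-11) = 1326 − 1012 = 314. ✓

u = 13, v = -11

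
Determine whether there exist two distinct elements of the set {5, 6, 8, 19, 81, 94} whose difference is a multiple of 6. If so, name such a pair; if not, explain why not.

Reduce each element modulo 6: 5↦5, 6↦0, 8↦2, 19↦1, 81↦3, 94↦4.
No residue repeats among the 6 elements, so no pair has difference ≡ 0 (mod 6).

There is no such pair.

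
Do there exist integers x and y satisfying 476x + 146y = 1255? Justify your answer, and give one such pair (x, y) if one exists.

Any value of 476x + 146y is a multiple of gcd(476, 146) = 2.
But 1255 is not a multiple of 2 (it leaves remainder 1).
Therefore 476x + 146y = 1255 has no solution in integers.

No, no such integers exist.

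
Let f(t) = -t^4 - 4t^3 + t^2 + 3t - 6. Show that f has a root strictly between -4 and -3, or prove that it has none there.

Yes, f has a root in the interval.

f(-4) = -2 and f(-3) = 21, which have opposite signs.
Since f is a polynomial it is continuous on [-4, -3].
By the Intermediate Value Theorem f must vanish at some point of (-4, -3).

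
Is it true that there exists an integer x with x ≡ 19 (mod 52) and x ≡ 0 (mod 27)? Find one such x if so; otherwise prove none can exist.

x = 1215

Since 52 and 27 share no common factor, CRT says the pair of congruences has a solution (unique mod 1404).
Any solution of the first congruence is x = 19 + 52t; substituting into the second, 52t ≡ 0 − 19 ≡ 8 (mod 27).
52 ≡ 25 (mod 27), so this reads 25t ≡ 8 (mod 27). To invert 25 modulo 27: 27 = 1·25 + 2, 25 = 12·2 + 1, 2 = 2·1 + 0, and unwinding, 1 = 25 − 12·2 = 25 − 12·(27 − 1·25) = −12·27 + 13·25. Thus 25⁻¹ ≡ 13 (mod 27).
Therefore t ≡ 13·8 = 104 ≡ 23 (mod 27).
With t = 23: x = 19 + 52·23 = 1215.
Indeed 1215 ≡ 19 (mod 52) and 1215 ≡ 0 (mod 27).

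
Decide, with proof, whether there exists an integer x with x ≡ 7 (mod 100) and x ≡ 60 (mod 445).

No such integer exists.

gcd(100, 445) = 5. If x ≡ 7 (mod 100) and x ≡ 60 (mod 445), then x ≡ 7 (mod 5) and x ≡ 60 (mod 5).
But 7 mod 5 = 2 while 60 mod 5 = 0, a contradiction.
So no integer satisfies both congruences.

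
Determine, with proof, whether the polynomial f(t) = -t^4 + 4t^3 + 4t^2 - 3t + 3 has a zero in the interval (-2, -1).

Yes, f has a root in the interval.

f(-2) = -23 and f(-1) = 5, which have opposite signs.
Since f is a polynomial it is continuous on [-2, -1].
By the Intermediate Value Theorem, f takes the value 0 somewhere in the open interval.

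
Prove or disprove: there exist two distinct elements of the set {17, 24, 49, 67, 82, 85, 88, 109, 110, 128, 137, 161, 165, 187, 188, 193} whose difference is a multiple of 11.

Yes: 17 and 193.

Both 17 and 193 leave remainder 6 on division by 11; their difference 176 = 16·11 is a multiple of 11.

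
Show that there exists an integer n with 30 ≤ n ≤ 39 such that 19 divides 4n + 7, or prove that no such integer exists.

The values of 4n + 7 for n = 30, 31, …, 39 are 127, 131, 135, 139, 143, 147, 151, 155, 159, 163; reduced mod 19 these are 13, 17, 2, 6, 10, 14, 18, 3, 7, 11.
The residue 0 does not occur, so no n in [30, 39] makes 4n + 7 a multiple of 19.

There is no such integer n in that range.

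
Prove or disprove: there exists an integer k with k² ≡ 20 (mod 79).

k = 40 works: 40² = 1600, and 1600 − 20 = 1580 = 20·79.

k = 40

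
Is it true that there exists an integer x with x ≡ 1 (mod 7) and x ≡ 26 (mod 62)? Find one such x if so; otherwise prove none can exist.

x = 274

Since 7 and 62 share no common factor, CRT says the pair of congruences has a solution (unique mod 434).
Write x = 1 + 7t and require 1 + 7t ≡ 26 (mod 62), i.e. 7t ≡ 25 (mod 62).
To invert 7 modulo 62: 62 = 8·7 + 6, 7 = 1·6 + 1, 6 = 6·1 + 0, and unwinding, 1 = 7 − 1·6 = 7 − (62 − 8·7) = −62 + 9·7. Thus 7⁻¹ ≡ 9 (mod 62).
Therefore t ≡ 9·25 = 225 ≡ 39 (mod 62).
With t = 39: x = 1 + 7·39 = 274.
Check: 274 mod 7 = 1, 274 mod 62 = 26. ✓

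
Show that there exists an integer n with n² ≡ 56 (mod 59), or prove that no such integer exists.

Apply Euler's criterion with the prime 59: 56 is a quadratic residue iff 56^29 ≡ 1 (mod 59), and a non-residue iff it is ≡ −1.
Squaring successively (mod 59): 56^2 = 3136 ≡ 9; 56^4 ≡ 9² = 81 ≡ 22; 56^8 ≡ 22² = 484 ≡ 12; 56^16 ≡ 12² = 144 ≡ 26.
Since 29 = 16 + 8 + 4 + 1, 56^29 ≡ 26 · 12 · 22 · 56; multiplying out mod 59: 26·12 = 312 ≡ 17, then 17·22 = 374 ≡ 20, then 20·56 = 1120 ≡ 58. Thus 56^29 ≡ 58 ≡ −1 (mod 59).
By Euler's criterion 56 is a quadratic non-residue mod 59: no n satisfies n² ≡ 56 (mod 59).

No, no such integer exists.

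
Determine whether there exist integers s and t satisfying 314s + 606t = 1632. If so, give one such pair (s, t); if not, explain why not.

gcd(314, 606) = 2, and 2 divides 1632, so integer solutions exist.
Dividing through by 2 reduces the equation to 157s + 303t = 816.
Run the Euclidean algorithm on 303 and 157: 303 = 1·157 + 146, 157 = 1·146 + 11, 146 = 13·11 + 3, 11 = 3·3 + 2, 3 = 1·2 + 1, 2 = 2·1 + 0.
Working back up the chain: 1 = 3 − 1·2 = 3 − (11 − 3·3) = −11 + 4·3 = −11 + 4·(146 − 13·11) = 4·146 − 53·11 = 4·146 − 53·(157 − 1·146) = −53·157 + 57·146 = −53·157 + 57·(303 − 1·157) = 57·303 − 110·157. So 157·(-110) + 303·57 = 1.
Times 816: 157·(-89760) + 303·46512 = 816, so (-89760, 46512) solves it.
Shifting by a multiple of (303, −157) keeps it a solution: s = -89760 + 297·303 = 231, t = 46512 − 297·157 = -117.
Indeed 314·231 + 606·(-117) = 72534 − 70902 = 1632.

s = 231, t = -117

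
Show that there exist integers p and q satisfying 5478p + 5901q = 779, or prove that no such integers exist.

gcd(5478, 5901) = 3, so every integer of the form 5478p + 5901q is a multiple of 3.
However 779 leaves remainder 2 on division by 3.
Hence no integers p, q satisfy the equation.

No such integers exist.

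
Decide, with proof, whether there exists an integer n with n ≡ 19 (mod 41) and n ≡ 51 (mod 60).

Since 41 and 60 share no common factor, CRT says the pair of congruences has a solution (unique mod 2460).
Write n = 19 + 41t and require 19 + 41t ≡ 51 (mod 60), i.e. 41t ≡ 32 (mod 60).
Since 41·41 = 1681 = 28·60 + 1, the inverse of 41 mod 60 is 41.
Therefore t ≡ 41·32 = 1312 ≡ 52 (mod 60).
With t = 52: n = 19 + 41·52 = 2151.
Verify: 2151 = 52·41 + 19 and 2151 = 35·60 + 51. ✓

n = 2151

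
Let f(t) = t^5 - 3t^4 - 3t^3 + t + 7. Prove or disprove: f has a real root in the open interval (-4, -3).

f has no root in that interval.

The endpoint values f(-4) = -1597 and f(-3) = -401 are both negative. Claim: f(t) < 0 for every t in (-4, -3).
Substitute t = -3 − u, where 0 < u < 1 on the interval. Expanding, f(-3 − u) = -u^5 - 18u^4 - 123u^3 - 405u^2 - 649u - 401.
All 6 nonzero coefficients of this polynomial in u are negative; hence for u > 0 the value is a sum of negative terms (the constant -401 among them).
So f is strictly negative on (-4, -3); no root exists in the interval.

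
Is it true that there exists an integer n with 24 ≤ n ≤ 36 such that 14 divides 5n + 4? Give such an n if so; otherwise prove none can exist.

n = 30

For n = 24, 25, …, 29 the values 124, 129, 134, 139, 144, 149 are not multiples of 14. Try n = 30: 5·30 + 4 = 154 = 11·14, which is divisible by 14.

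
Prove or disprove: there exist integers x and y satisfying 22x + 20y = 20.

x = 0, y = 1

gcd(22, 20) = 2, and 2 divides 20, so integer solutions exist.
Dividing through by 2 reduces the equation to 11x + 10y = 10.
Euclidean algorithm: 11 = 1·10 + 1, 10 = 10·1 + 0.
Unwinding: 1 = 11 − 1·10, i.e. 11·1 + 10·(-1) = 1.
Scaling by 10 gives the particular solution (x, y) = (10, -10).
Subtracting 1·10 from x and adding 1·11 to y gives the tidier solution (0, 1).
Indeed 22·0 + 20·1 = 0 + 20 = 20.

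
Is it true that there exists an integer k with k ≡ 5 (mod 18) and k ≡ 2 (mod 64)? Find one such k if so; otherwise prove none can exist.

No, no such integer exists.

gcd(18, 64) = 2. If k ≡ 5 (mod 18) and k ≡ 2 (mod 64), then k ≡ 5 (mod 2) and k ≡ 2 (mod 2).
However 5 ≡ 1 and 2 ≡ 0 (mod 2), and 1 ≠ 0.
Therefore no such k exists.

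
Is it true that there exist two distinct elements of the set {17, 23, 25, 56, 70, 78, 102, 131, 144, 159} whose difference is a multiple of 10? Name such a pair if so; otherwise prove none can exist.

Residues mod 10: 17↦7, 23↦3, 25↦5, 56↦6, 70↦0, 78↦8, 102↦2, 131↦1, 144↦4, 159↦9.
All 10 residues are distinct, so no two elements differ by a multiple of 10.

No such pair exists.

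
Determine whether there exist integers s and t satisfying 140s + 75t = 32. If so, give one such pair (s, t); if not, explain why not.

Both 140 and 75 are divisible by gcd(140, 75) = 5, hence so is any combination 140s + 75t.
However 32 leaves remainder 2 on division by 5.
Hence no integers s, t satisfy the equation.

No, no such integers exist.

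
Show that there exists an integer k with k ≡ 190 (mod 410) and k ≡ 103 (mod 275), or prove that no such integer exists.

There is no such integer.

Both moduli are multiples of 5 = gcd(410, 275), so any solution would satisfy k ≡ 190 and k ≡ 103 modulo 5 simultaneously.
But 190 mod 5 = 0 while 103 mod 5 = 3, a contradiction.
Hence the system has no solution.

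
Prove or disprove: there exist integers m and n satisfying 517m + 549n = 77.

517 and 549 are coprime, so 517m + 549n ranges over all of ℤ.
Euclidean algorithm: 549 = 1·517 + 32, 517 = 16·32 + 5, 32 = 6·5 + 2, 5 = 2·2 + 1, 2 = 2·1 + 0.
Unwinding: 1 = 5 − 2·2 = 5 − 2·(32 − 6·5) = −2·32 + 13·5 = −2·32 + 13·(517 − 16·32) = 13·517 − 210·32 = 13·517 − 210·(549 − 1·517) = −210·549 + 223·517, i.e. 517·223 + 549·(-210) = 1.
Multiplying through by 77: m = 223·77 = 17171, n = (-210)·77 = -16170 is a solution.
The general solution is m = 17171 + 549k, n = -16170 − 517k; taking k = -31 gives the smaller pair m = 152, n = -143.
Indeed 517·152 + 549·(-143) = 78584 − 78507 = 77.

m = 152, n = -143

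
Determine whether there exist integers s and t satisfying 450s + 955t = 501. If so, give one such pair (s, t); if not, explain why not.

gcd(450, 955) = 5, so every integer of the form 450s + 955t is a multiple of 5.
However 501 leaves remainder 1 on division by 5.
Hence no integers s, t satisfy the equation.

No such integers exist.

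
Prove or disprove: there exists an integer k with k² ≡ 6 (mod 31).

There is no such integer.

31 is prime, so by Euler's criterion 6 is a square mod 31 iff 6^((31−1)/2) = 6^15 ≡ 1 (mod 31).
Squaring successively (mod 31): 6^2 = 36 ≡ 5; 6^4 ≡ 5² = 25 ≡ 25; 6^8 ≡ 25² = 625 ≡ 5.
Since 15 = 8 + 4 + 2 + 1, 6^15 ≡ 5 · 25 · 5 · 6; multiplying out mod 31: 5·25 = 125 ≡ 1, then 1·5 = 5 ≡ 5, then 5·6 = 30 ≡ 30. Thus 6^15 ≡ 30 ≡ −1 (mod 31).
The value −1 means 6 is a non-residue modulo 31, so k² ≡ 6 (mod 31) is impossible.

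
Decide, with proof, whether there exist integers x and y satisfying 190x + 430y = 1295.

No, no such integers exist.

Any value of 190x + 430y is a multiple of gcd(190, 430) = 10.
But 1295 is not a multiple of 10 (it leaves remainder 5).
Hence no integers x, y satisfy the equation.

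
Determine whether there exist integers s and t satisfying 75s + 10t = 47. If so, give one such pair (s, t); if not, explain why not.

Any value of 75s + 10t is a multiple of gcd(75, 10) = 5.
But 47 = 5·9 + 2, so 5 ∤ 47.
Hence no integers s, t satisfy the equation.

There are no such integers.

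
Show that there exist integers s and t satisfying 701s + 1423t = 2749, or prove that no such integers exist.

Since gcd(701, 1423) = 1, every integer is an integer combination of 701 and 1423.
Dividing repeatedly: 1423 = 2·701 + 21, 701 = 33·21 + 8, 21 = 2·8 + 5, 8 = 1·5 + 3, 5 = 1·3 + 2, 3 = 1·2 + 1, 2 = 2·1 + 0.
Back-substituting, 1 = 3 − 1·2 = 3 − (5 − 1·3) = −5 + 2·3 = −5 + 2·(8 − 1·5) = 2·8 − 3·5 = 2·8 − 3·(21 − 2·8) = −3·21 + 8·8 = −3·21 + 8·(701 − 33·21) = 8·701 − 267·21 = 8·701 − 267·(1423 − 2·701) = −267·1423 + 542·701; that is, 701·542 + 1423·(-267) = 1.
Scaling by 2749 gives the particular solution (s, t) = (1489958, -733983).
The general solution is s = 1489958 + 1423k, t = -733983 − 701k; taking k = -1047 gives the smaller pair s = 77, t = -36.
Check: 701·77 + 1423·(-36) = 53977 − 51228 = 2749. ✓

s = 77, t = -36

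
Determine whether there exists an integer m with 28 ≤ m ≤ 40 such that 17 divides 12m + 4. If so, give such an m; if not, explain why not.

m = 28

At m = 28 we get 12·28 + 4 = 340, and 340 = 17·20.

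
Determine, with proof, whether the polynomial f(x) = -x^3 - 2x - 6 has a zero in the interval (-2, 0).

f(-2) = 6 and f(0) = -6, which have opposite signs.
f is continuous everywhere (it is a polynomial), in particular on [-2, 0].
By the Intermediate Value Theorem, f takes the value 0 somewhere in the open interval.

Yes, f has a root in the interval.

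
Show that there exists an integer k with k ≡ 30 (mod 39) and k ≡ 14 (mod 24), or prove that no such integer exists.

There is no such integer.

Both moduli are multiples of 3 = gcd(39, 24), so any solution would satisfy k ≡ 30 and k ≡ 14 modulo 3 simultaneously.
But 30 mod 3 = 0 while 14 mod 3 = 2, a contradiction.
Hence the system has no solution.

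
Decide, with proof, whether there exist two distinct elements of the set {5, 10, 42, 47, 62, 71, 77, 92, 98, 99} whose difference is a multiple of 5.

Reduce each element mod 5: 5↦0, 10↦0, 42↦2, 47↦2, 62↦2, 71↦1, 77↦2, 92↦2, 98↦3, 99↦4. The residue 0 repeats (at 5 and 10), and 10 − 5 = 5 = 1·5.

The pair (5, 10) works.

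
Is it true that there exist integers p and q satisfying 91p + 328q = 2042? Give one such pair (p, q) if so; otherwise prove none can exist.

91 and 328 are coprime, so 91p + 328q ranges over all of ℤ.
Dividing repeatedly: 328 = 3·91 + 55, 91 = 1·55 + 36, 55 = 1·36 + 19, 36 = 1·19 + 17, 19 = 1·17 + 2, 17 = 8·2 + 1, 2 = 2·1 + 0.
Back-substituting, 1 = 17 − 8·2 = 17 − 8·(19 − 1·17) = −8·19 + 9·17 = −8·19 + 9·(36 − 1·19) = 9·36 − 17·19 = 9·36 − 17·(55 − 1·36) = −17·55 + 26·36 = −17·55 + 26·(91 − 1·55) = 26·91 − 43·55 = 26·91 − 43·(328 − 3·91) = −43·328 + 155·91; that is, 91·155 + 328·(-43) = 1.
Scaling by 2042 gives the particular solution (p, q) = (316510, -87806).
The general solution is p = 316510 + 328k, q = -87806 − 91k; taking k = -964 gives the smaller pair p = 318, q = -82.
Check: 91·318 + 328·(-82) = 28938 − 26896 = 2042. ✓

p = 318, q = -82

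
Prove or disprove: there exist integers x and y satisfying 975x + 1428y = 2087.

Both 975 and 1428 are divisible by gcd(975, 1428) = 3, hence so is any combination 975x + 1428y.
But 2087 = 3·695 + 2, so 3 ∤ 2087.
So the equation is unsolvable over ℤ.

There are no such integers.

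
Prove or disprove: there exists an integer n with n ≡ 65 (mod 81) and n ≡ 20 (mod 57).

gcd(81, 57) = 3. A simultaneous solution exists iff 65 ≡ 20 (mod 3); here 65 mod 3 = 2 = 20 mod 3, so it does.
Write n = 65 + 81t. Then 81t ≡ 20 − 65 ≡ 12 (mod 57); dividing through by 3 gives 27t ≡ 4 (mod 19).
27 ≡ 8 (mod 19), so this reads 8t ≡ 4 (mod 19). Note 8·12 = 96 ≡ 1 (mod 19) (as 96 − 1 = 5·19), so 8⁻¹ ≡ 12.
Multiplying by 12: t ≡ 12·4 = 48 ≡ 10 (mod 19).
Then n = 65 + 81·10 = 875.
Verify: 875 = 10·81 + 65 and 875 = 15·57 + 20. ✓

n = 875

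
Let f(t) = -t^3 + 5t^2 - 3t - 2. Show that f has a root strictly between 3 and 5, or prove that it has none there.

Yes, f has a root in the interval.

f(3) = 7 and f(5) = -17, which have opposite signs.
Since f is a polynomial it is continuous on [3, 5].
By the Intermediate Value Theorem, f takes the value 0 somewhere in the open interval.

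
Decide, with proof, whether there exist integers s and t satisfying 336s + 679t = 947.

Both 336 and 679 are divisible by gcd(336, 679) = 7, hence so is any combination 336s + 679t.
However 947 leaves remainder 2 on division by 7.
So the equation is unsolvable over ℤ.

No such integers exist.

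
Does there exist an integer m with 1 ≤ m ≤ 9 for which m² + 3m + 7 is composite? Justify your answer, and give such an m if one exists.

m = 4

At m = 4: 4² + 3·4 + 7 = 35 = 5·7, which is composite.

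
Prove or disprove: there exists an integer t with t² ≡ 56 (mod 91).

Take t = 28. Then 28² = 784 = 8·91 + 56, so 28² ≡ 56 (mod 91).

t = 28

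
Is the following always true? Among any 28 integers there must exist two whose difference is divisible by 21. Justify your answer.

True.

There are exactly 21 possible remainders on division by 21.
Placing 28 integers into 21 classes, some class receives at least two — say a and b.
Then a ≡ b (mod 21), i.e. 21 ∣ (a − b).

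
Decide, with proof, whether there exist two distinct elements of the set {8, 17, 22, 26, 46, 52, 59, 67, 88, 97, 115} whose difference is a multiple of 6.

The pair (8, 26) works.

8 mod 6 = 2 and 26 mod 6 = 2, so 26 − 8 = 18 = 3·6.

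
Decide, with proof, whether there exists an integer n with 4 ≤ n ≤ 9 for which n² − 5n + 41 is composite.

n = 9

At n = 9: 9² − 5·9 + 41 = 77 = 7·11, which is composite.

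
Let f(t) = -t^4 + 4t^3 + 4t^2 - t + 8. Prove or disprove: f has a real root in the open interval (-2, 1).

f(-2) = -22 and f(1) = 14, which have opposite signs.
Since f is a polynomial it is continuous on [-2, 1].
By the Intermediate Value Theorem f must vanish at some point of (-2, 1).

Such a root exists.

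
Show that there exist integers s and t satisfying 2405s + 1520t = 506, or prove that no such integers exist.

No, no such integers exist.

Both 2405 and 1520 are divisible by gcd(2405, 1520) = 5, hence so is any combination 2405s + 1520t.
But 506 = 5·101 + 1, so 5 ∤ 506.
Therefore 2405s + 1520t = 506 has no solution in integers.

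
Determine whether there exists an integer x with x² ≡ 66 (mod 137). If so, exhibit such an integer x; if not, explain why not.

Apply Euler's criterion with the prime 137: 66 is a quadratic residue iff 66^68 ≡ 1 (mod 137), and a non-residue iff it is ≡ −1.
Squaring successively (mod 137): 66^2 = 4356 ≡ 109; 66^4 ≡ 109² = 11881 ≡ 99; 66^8 ≡ 99² = 9801 ≡ 74; 66^16 ≡ 74² = 5476 ≡ 133; 66^32 ≡ 133² = 17689 ≡ 16; 66^64 ≡ 16² = 256 ≡ 119.
Since 68 = 64 + 4, 66^68 ≡ 119 · 99; multiplying out mod 137: 119·99 = 11781 ≡ 136. Thus 66^68 ≡ 136 ≡ −1 (mod 137).
By Euler's criterion 66 is a quadratic non-residue mod 137: no x satisfies x² ≡ 66 (mod 137).

There is no such integer.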